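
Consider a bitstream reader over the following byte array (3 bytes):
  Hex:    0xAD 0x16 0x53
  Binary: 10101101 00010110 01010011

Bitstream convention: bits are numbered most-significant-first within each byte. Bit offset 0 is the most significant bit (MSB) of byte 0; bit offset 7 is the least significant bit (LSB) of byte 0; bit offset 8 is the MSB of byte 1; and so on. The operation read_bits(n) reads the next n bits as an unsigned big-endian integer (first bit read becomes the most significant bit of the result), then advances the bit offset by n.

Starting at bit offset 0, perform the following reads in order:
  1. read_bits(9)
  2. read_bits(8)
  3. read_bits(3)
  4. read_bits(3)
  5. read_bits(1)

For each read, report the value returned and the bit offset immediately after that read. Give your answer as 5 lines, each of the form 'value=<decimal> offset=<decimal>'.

Answer: value=346 offset=9
value=44 offset=17
value=5 offset=20
value=1 offset=23
value=1 offset=24

Derivation:
Read 1: bits[0:9] width=9 -> value=346 (bin 101011010); offset now 9 = byte 1 bit 1; 15 bits remain
Read 2: bits[9:17] width=8 -> value=44 (bin 00101100); offset now 17 = byte 2 bit 1; 7 bits remain
Read 3: bits[17:20] width=3 -> value=5 (bin 101); offset now 20 = byte 2 bit 4; 4 bits remain
Read 4: bits[20:23] width=3 -> value=1 (bin 001); offset now 23 = byte 2 bit 7; 1 bits remain
Read 5: bits[23:24] width=1 -> value=1 (bin 1); offset now 24 = byte 3 bit 0; 0 bits remain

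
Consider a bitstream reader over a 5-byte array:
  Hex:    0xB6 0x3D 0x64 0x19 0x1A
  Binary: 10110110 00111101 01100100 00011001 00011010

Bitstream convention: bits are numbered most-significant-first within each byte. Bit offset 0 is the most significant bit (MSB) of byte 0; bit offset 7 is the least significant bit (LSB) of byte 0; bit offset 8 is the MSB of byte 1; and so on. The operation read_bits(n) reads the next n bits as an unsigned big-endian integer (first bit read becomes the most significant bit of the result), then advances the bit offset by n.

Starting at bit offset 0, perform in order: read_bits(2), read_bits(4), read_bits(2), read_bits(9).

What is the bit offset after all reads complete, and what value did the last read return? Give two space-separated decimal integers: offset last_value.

Answer: 17 122

Derivation:
Read 1: bits[0:2] width=2 -> value=2 (bin 10); offset now 2 = byte 0 bit 2; 38 bits remain
Read 2: bits[2:6] width=4 -> value=13 (bin 1101); offset now 6 = byte 0 bit 6; 34 bits remain
Read 3: bits[6:8] width=2 -> value=2 (bin 10); offset now 8 = byte 1 bit 0; 32 bits remain
Read 4: bits[8:17] width=9 -> value=122 (bin 001111010); offset now 17 = byte 2 bit 1; 23 bits remain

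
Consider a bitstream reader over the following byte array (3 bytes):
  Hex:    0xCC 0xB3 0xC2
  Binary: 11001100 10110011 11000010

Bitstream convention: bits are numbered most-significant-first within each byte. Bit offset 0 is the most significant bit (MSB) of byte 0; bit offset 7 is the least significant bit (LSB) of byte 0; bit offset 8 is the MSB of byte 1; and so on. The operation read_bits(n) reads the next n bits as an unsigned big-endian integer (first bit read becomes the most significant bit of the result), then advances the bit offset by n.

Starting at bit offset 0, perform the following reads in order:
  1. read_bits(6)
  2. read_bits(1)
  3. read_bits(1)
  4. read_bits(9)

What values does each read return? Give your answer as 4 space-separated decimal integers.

Read 1: bits[0:6] width=6 -> value=51 (bin 110011); offset now 6 = byte 0 bit 6; 18 bits remain
Read 2: bits[6:7] width=1 -> value=0 (bin 0); offset now 7 = byte 0 bit 7; 17 bits remain
Read 3: bits[7:8] width=1 -> value=0 (bin 0); offset now 8 = byte 1 bit 0; 16 bits remain
Read 4: bits[8:17] width=9 -> value=359 (bin 101100111); offset now 17 = byte 2 bit 1; 7 bits remain

Answer: 51 0 0 359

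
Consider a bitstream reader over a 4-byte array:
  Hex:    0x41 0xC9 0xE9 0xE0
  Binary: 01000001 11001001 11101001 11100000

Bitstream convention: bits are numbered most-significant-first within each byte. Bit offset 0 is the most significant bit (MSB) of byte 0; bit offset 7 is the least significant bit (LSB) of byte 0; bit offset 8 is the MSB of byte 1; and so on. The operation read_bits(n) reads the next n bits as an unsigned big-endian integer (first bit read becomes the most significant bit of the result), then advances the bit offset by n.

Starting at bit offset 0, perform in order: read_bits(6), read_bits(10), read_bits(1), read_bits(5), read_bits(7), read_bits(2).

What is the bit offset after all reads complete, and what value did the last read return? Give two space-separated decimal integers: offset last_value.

Read 1: bits[0:6] width=6 -> value=16 (bin 010000); offset now 6 = byte 0 bit 6; 26 bits remain
Read 2: bits[6:16] width=10 -> value=457 (bin 0111001001); offset now 16 = byte 2 bit 0; 16 bits remain
Read 3: bits[16:17] width=1 -> value=1 (bin 1); offset now 17 = byte 2 bit 1; 15 bits remain
Read 4: bits[17:22] width=5 -> value=26 (bin 11010); offset now 22 = byte 2 bit 6; 10 bits remain
Read 5: bits[22:29] width=7 -> value=60 (bin 0111100); offset now 29 = byte 3 bit 5; 3 bits remain
Read 6: bits[29:31] width=2 -> value=0 (bin 00); offset now 31 = byte 3 bit 7; 1 bits remain

Answer: 31 0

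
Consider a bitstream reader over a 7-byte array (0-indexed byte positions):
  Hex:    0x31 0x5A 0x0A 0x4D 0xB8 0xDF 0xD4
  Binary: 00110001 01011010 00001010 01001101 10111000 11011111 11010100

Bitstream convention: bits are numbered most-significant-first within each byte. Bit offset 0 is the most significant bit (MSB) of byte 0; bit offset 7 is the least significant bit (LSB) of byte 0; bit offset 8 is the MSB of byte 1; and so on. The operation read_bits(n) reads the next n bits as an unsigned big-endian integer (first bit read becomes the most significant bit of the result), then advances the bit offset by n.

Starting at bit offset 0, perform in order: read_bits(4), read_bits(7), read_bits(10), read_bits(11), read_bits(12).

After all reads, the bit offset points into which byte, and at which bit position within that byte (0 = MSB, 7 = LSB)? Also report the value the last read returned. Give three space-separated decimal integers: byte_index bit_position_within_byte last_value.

Read 1: bits[0:4] width=4 -> value=3 (bin 0011); offset now 4 = byte 0 bit 4; 52 bits remain
Read 2: bits[4:11] width=7 -> value=10 (bin 0001010); offset now 11 = byte 1 bit 3; 45 bits remain
Read 3: bits[11:21] width=10 -> value=833 (bin 1101000001); offset now 21 = byte 2 bit 5; 35 bits remain
Read 4: bits[21:32] width=11 -> value=589 (bin 01001001101); offset now 32 = byte 4 bit 0; 24 bits remain
Read 5: bits[32:44] width=12 -> value=2957 (bin 101110001101); offset now 44 = byte 5 bit 4; 12 bits remain

Answer: 5 4 2957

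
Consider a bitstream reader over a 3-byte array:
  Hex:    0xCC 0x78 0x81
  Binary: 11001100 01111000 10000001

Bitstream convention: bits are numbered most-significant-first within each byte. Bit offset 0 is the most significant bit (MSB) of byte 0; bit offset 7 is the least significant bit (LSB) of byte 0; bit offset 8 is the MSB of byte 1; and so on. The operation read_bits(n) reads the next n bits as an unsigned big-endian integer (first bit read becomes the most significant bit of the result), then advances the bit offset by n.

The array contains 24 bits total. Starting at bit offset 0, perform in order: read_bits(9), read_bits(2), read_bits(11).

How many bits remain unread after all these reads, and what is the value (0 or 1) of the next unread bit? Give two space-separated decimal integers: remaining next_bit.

Answer: 2 0

Derivation:
Read 1: bits[0:9] width=9 -> value=408 (bin 110011000); offset now 9 = byte 1 bit 1; 15 bits remain
Read 2: bits[9:11] width=2 -> value=3 (bin 11); offset now 11 = byte 1 bit 3; 13 bits remain
Read 3: bits[11:22] width=11 -> value=1568 (bin 11000100000); offset now 22 = byte 2 bit 6; 2 bits remain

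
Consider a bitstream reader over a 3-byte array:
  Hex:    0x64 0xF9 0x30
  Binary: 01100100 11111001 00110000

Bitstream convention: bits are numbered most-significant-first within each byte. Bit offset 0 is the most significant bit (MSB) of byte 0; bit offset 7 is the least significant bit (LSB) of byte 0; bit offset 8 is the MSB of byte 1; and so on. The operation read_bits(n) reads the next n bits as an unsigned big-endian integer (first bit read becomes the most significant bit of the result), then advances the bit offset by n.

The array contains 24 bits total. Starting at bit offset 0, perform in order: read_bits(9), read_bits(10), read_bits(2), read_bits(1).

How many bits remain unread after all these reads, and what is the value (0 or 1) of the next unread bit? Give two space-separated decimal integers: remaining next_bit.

Read 1: bits[0:9] width=9 -> value=201 (bin 011001001); offset now 9 = byte 1 bit 1; 15 bits remain
Read 2: bits[9:19] width=10 -> value=969 (bin 1111001001); offset now 19 = byte 2 bit 3; 5 bits remain
Read 3: bits[19:21] width=2 -> value=2 (bin 10); offset now 21 = byte 2 bit 5; 3 bits remain
Read 4: bits[21:22] width=1 -> value=0 (bin 0); offset now 22 = byte 2 bit 6; 2 bits remain

Answer: 2 0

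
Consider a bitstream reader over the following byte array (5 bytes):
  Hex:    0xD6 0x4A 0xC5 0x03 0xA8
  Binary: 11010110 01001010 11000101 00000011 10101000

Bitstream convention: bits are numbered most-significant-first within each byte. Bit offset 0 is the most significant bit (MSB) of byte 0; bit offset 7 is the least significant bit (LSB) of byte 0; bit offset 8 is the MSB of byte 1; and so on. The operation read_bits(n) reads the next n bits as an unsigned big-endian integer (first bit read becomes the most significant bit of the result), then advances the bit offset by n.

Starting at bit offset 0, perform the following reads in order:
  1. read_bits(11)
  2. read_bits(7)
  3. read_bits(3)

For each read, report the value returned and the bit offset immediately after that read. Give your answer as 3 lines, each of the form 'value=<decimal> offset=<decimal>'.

Answer: value=1714 offset=11
value=43 offset=18
value=0 offset=21

Derivation:
Read 1: bits[0:11] width=11 -> value=1714 (bin 11010110010); offset now 11 = byte 1 bit 3; 29 bits remain
Read 2: bits[11:18] width=7 -> value=43 (bin 0101011); offset now 18 = byte 2 bit 2; 22 bits remain
Read 3: bits[18:21] width=3 -> value=0 (bin 000); offset now 21 = byte 2 bit 5; 19 bits remain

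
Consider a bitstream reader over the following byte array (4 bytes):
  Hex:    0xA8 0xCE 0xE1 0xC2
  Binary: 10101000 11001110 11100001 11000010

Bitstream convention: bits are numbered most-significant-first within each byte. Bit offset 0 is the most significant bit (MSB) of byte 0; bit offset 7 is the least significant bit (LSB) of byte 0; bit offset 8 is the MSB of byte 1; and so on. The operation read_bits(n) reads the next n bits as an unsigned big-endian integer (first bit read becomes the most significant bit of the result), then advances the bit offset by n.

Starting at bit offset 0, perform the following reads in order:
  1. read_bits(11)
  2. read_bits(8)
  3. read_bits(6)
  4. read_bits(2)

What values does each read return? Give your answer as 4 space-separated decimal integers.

Read 1: bits[0:11] width=11 -> value=1350 (bin 10101000110); offset now 11 = byte 1 bit 3; 21 bits remain
Read 2: bits[11:19] width=8 -> value=119 (bin 01110111); offset now 19 = byte 2 bit 3; 13 bits remain
Read 3: bits[19:25] width=6 -> value=3 (bin 000011); offset now 25 = byte 3 bit 1; 7 bits remain
Read 4: bits[25:27] width=2 -> value=2 (bin 10); offset now 27 = byte 3 bit 3; 5 bits remain

Answer: 1350 119 3 2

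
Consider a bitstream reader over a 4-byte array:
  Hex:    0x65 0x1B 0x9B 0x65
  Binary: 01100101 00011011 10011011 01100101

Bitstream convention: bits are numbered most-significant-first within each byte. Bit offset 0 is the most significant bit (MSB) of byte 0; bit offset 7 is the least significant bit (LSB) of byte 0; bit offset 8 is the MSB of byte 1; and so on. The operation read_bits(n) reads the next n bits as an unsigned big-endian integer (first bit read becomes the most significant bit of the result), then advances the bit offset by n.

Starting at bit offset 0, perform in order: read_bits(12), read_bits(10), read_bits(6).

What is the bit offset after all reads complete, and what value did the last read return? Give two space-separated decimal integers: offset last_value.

Answer: 28 54

Derivation:
Read 1: bits[0:12] width=12 -> value=1617 (bin 011001010001); offset now 12 = byte 1 bit 4; 20 bits remain
Read 2: bits[12:22] width=10 -> value=742 (bin 1011100110); offset now 22 = byte 2 bit 6; 10 bits remain
Read 3: bits[22:28] width=6 -> value=54 (bin 110110); offset now 28 = byte 3 bit 4; 4 bits remain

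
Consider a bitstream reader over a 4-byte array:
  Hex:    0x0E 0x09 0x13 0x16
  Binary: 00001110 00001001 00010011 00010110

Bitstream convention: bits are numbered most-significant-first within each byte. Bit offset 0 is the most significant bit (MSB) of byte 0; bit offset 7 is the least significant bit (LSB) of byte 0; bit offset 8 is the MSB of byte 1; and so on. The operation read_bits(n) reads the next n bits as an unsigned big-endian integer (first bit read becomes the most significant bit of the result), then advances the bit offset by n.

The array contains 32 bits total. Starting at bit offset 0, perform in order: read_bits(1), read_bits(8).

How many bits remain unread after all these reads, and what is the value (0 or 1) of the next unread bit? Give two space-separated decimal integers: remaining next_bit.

Answer: 23 0

Derivation:
Read 1: bits[0:1] width=1 -> value=0 (bin 0); offset now 1 = byte 0 bit 1; 31 bits remain
Read 2: bits[1:9] width=8 -> value=28 (bin 00011100); offset now 9 = byte 1 bit 1; 23 bits remain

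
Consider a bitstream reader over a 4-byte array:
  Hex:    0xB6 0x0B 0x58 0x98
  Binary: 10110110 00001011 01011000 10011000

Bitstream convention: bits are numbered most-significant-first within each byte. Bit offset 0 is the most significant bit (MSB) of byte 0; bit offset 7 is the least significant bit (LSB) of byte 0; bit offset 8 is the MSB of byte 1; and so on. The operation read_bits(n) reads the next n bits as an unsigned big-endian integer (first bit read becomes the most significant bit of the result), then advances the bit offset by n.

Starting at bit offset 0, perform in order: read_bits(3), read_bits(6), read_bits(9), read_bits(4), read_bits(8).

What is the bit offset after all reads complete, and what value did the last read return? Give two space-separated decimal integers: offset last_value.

Read 1: bits[0:3] width=3 -> value=5 (bin 101); offset now 3 = byte 0 bit 3; 29 bits remain
Read 2: bits[3:9] width=6 -> value=44 (bin 101100); offset now 9 = byte 1 bit 1; 23 bits remain
Read 3: bits[9:18] width=9 -> value=45 (bin 000101101); offset now 18 = byte 2 bit 2; 14 bits remain
Read 4: bits[18:22] width=4 -> value=6 (bin 0110); offset now 22 = byte 2 bit 6; 10 bits remain
Read 5: bits[22:30] width=8 -> value=38 (bin 00100110); offset now 30 = byte 3 bit 6; 2 bits remain

Answer: 30 38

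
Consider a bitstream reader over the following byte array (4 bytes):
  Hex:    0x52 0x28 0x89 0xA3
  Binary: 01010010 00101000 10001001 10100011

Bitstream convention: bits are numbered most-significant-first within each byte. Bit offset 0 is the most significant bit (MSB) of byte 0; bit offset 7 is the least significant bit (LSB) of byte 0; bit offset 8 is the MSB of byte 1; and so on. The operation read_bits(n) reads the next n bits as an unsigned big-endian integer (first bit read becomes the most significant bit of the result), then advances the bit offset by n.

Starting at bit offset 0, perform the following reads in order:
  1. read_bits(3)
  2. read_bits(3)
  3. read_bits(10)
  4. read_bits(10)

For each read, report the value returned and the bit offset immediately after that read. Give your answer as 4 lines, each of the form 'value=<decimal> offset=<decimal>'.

Read 1: bits[0:3] width=3 -> value=2 (bin 010); offset now 3 = byte 0 bit 3; 29 bits remain
Read 2: bits[3:6] width=3 -> value=4 (bin 100); offset now 6 = byte 0 bit 6; 26 bits remain
Read 3: bits[6:16] width=10 -> value=552 (bin 1000101000); offset now 16 = byte 2 bit 0; 16 bits remain
Read 4: bits[16:26] width=10 -> value=550 (bin 1000100110); offset now 26 = byte 3 bit 2; 6 bits remain

Answer: value=2 offset=3
value=4 offset=6
value=552 offset=16
value=550 offset=26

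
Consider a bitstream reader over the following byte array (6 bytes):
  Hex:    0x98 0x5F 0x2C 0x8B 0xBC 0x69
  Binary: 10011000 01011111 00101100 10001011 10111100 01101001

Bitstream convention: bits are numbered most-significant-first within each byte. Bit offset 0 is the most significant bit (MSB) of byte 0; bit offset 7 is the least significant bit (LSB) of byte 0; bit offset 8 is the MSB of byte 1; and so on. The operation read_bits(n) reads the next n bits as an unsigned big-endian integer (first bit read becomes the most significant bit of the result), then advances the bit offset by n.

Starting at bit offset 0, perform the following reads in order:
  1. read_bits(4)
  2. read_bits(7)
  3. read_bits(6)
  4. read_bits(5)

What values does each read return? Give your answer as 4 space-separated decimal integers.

Answer: 9 66 62 11

Derivation:
Read 1: bits[0:4] width=4 -> value=9 (bin 1001); offset now 4 = byte 0 bit 4; 44 bits remain
Read 2: bits[4:11] width=7 -> value=66 (bin 1000010); offset now 11 = byte 1 bit 3; 37 bits remain
Read 3: bits[11:17] width=6 -> value=62 (bin 111110); offset now 17 = byte 2 bit 1; 31 bits remain
Read 4: bits[17:22] width=5 -> value=11 (bin 01011); offset now 22 = byte 2 bit 6; 26 bits remain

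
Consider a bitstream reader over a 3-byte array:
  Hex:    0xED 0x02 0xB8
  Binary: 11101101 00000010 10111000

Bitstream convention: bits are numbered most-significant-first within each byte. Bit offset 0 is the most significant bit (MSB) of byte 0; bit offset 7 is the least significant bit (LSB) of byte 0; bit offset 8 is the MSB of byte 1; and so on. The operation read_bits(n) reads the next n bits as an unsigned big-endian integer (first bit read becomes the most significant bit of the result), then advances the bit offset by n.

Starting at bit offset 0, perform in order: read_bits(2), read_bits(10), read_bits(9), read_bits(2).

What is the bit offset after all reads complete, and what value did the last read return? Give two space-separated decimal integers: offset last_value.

Read 1: bits[0:2] width=2 -> value=3 (bin 11); offset now 2 = byte 0 bit 2; 22 bits remain
Read 2: bits[2:12] width=10 -> value=720 (bin 1011010000); offset now 12 = byte 1 bit 4; 12 bits remain
Read 3: bits[12:21] width=9 -> value=87 (bin 001010111); offset now 21 = byte 2 bit 5; 3 bits remain
Read 4: bits[21:23] width=2 -> value=0 (bin 00); offset now 23 = byte 2 bit 7; 1 bits remain

Answer: 23 0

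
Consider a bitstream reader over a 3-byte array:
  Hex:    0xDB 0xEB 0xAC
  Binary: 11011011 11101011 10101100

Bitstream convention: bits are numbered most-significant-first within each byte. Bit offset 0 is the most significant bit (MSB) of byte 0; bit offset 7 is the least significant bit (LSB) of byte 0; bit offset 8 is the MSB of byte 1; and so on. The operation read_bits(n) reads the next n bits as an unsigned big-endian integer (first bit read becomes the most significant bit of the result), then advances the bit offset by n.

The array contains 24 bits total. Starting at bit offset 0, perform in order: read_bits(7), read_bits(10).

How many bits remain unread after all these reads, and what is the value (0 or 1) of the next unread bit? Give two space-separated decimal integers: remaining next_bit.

Answer: 7 0

Derivation:
Read 1: bits[0:7] width=7 -> value=109 (bin 1101101); offset now 7 = byte 0 bit 7; 17 bits remain
Read 2: bits[7:17] width=10 -> value=983 (bin 1111010111); offset now 17 = byte 2 bit 1; 7 bits remain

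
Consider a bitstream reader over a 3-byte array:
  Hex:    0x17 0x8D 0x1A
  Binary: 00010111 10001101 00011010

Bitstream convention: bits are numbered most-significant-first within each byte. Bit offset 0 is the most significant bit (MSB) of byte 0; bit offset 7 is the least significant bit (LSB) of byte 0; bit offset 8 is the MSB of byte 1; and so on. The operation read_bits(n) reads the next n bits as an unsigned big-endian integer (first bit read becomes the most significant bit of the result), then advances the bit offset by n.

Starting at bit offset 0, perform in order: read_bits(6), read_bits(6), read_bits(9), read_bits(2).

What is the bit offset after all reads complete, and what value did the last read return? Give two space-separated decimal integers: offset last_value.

Answer: 23 1

Derivation:
Read 1: bits[0:6] width=6 -> value=5 (bin 000101); offset now 6 = byte 0 bit 6; 18 bits remain
Read 2: bits[6:12] width=6 -> value=56 (bin 111000); offset now 12 = byte 1 bit 4; 12 bits remain
Read 3: bits[12:21] width=9 -> value=419 (bin 110100011); offset now 21 = byte 2 bit 5; 3 bits remain
Read 4: bits[21:23] width=2 -> value=1 (bin 01); offset now 23 = byte 2 bit 7; 1 bits remain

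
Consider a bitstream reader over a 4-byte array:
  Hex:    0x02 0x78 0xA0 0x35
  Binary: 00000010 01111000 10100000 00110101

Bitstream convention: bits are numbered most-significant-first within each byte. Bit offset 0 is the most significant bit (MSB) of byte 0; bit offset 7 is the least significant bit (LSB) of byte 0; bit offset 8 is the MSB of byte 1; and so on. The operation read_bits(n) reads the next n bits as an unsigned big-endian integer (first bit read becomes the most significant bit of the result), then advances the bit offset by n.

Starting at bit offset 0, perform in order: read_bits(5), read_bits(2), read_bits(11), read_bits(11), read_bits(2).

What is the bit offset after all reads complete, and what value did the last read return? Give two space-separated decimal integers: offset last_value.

Answer: 31 2

Derivation:
Read 1: bits[0:5] width=5 -> value=0 (bin 00000); offset now 5 = byte 0 bit 5; 27 bits remain
Read 2: bits[5:7] width=2 -> value=1 (bin 01); offset now 7 = byte 0 bit 7; 25 bits remain
Read 3: bits[7:18] width=11 -> value=482 (bin 00111100010); offset now 18 = byte 2 bit 2; 14 bits remain
Read 4: bits[18:29] width=11 -> value=1030 (bin 10000000110); offset now 29 = byte 3 bit 5; 3 bits remain
Read 5: bits[29:31] width=2 -> value=2 (bin 10); offset now 31 = byte 3 bit 7; 1 bits remain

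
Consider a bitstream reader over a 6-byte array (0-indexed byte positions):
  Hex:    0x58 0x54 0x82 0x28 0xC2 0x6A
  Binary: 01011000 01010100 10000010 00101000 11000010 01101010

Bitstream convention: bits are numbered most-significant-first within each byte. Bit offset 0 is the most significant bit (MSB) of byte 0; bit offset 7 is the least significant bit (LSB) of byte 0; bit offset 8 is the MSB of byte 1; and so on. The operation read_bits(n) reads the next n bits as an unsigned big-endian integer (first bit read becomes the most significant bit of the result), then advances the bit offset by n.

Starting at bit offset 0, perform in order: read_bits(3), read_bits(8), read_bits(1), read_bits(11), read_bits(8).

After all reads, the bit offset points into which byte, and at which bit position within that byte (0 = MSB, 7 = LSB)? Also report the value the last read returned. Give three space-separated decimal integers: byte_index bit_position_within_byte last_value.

Answer: 3 7 20

Derivation:
Read 1: bits[0:3] width=3 -> value=2 (bin 010); offset now 3 = byte 0 bit 3; 45 bits remain
Read 2: bits[3:11] width=8 -> value=194 (bin 11000010); offset now 11 = byte 1 bit 3; 37 bits remain
Read 3: bits[11:12] width=1 -> value=1 (bin 1); offset now 12 = byte 1 bit 4; 36 bits remain
Read 4: bits[12:23] width=11 -> value=577 (bin 01001000001); offset now 23 = byte 2 bit 7; 25 bits remain
Read 5: bits[23:31] width=8 -> value=20 (bin 00010100); offset now 31 = byte 3 bit 7; 17 bits remain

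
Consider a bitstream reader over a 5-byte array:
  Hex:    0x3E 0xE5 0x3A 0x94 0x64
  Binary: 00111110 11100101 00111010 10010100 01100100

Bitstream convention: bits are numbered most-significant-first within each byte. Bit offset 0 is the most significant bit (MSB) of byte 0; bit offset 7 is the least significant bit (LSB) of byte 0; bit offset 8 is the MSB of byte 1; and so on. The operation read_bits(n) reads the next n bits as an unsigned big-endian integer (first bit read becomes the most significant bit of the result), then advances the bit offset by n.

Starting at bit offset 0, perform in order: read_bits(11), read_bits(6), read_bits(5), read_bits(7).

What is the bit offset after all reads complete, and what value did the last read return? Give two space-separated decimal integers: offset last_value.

Answer: 29 82

Derivation:
Read 1: bits[0:11] width=11 -> value=503 (bin 00111110111); offset now 11 = byte 1 bit 3; 29 bits remain
Read 2: bits[11:17] width=6 -> value=10 (bin 001010); offset now 17 = byte 2 bit 1; 23 bits remain
Read 3: bits[17:22] width=5 -> value=14 (bin 01110); offset now 22 = byte 2 bit 6; 18 bits remain
Read 4: bits[22:29] width=7 -> value=82 (bin 1010010); offset now 29 = byte 3 bit 5; 11 bits remain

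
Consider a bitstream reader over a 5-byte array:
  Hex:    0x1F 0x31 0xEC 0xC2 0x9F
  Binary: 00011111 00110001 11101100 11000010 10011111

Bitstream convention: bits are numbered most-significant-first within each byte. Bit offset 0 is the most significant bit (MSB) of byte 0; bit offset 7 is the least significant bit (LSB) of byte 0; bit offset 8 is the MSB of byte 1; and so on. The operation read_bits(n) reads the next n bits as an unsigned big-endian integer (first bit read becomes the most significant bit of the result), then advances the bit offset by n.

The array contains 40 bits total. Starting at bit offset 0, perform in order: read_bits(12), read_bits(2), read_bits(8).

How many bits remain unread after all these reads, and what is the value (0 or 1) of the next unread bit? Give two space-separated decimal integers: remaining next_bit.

Read 1: bits[0:12] width=12 -> value=499 (bin 000111110011); offset now 12 = byte 1 bit 4; 28 bits remain
Read 2: bits[12:14] width=2 -> value=0 (bin 00); offset now 14 = byte 1 bit 6; 26 bits remain
Read 3: bits[14:22] width=8 -> value=123 (bin 01111011); offset now 22 = byte 2 bit 6; 18 bits remain

Answer: 18 0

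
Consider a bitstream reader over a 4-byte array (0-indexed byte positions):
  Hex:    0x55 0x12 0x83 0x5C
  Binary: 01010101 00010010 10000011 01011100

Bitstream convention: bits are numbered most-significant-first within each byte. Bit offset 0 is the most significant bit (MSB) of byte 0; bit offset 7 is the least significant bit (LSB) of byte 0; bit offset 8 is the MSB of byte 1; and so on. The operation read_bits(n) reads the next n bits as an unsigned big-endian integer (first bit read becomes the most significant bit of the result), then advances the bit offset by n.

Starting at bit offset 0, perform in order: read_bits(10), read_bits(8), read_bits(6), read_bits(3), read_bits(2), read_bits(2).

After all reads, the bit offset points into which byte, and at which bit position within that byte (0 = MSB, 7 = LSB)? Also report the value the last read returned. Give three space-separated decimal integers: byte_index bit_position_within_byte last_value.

Answer: 3 7 2

Derivation:
Read 1: bits[0:10] width=10 -> value=340 (bin 0101010100); offset now 10 = byte 1 bit 2; 22 bits remain
Read 2: bits[10:18] width=8 -> value=74 (bin 01001010); offset now 18 = byte 2 bit 2; 14 bits remain
Read 3: bits[18:24] width=6 -> value=3 (bin 000011); offset now 24 = byte 3 bit 0; 8 bits remain
Read 4: bits[24:27] width=3 -> value=2 (bin 010); offset now 27 = byte 3 bit 3; 5 bits remain
Read 5: bits[27:29] width=2 -> value=3 (bin 11); offset now 29 = byte 3 bit 5; 3 bits remain
Read 6: bits[29:31] width=2 -> value=2 (bin 10); offset now 31 = byte 3 bit 7; 1 bits remain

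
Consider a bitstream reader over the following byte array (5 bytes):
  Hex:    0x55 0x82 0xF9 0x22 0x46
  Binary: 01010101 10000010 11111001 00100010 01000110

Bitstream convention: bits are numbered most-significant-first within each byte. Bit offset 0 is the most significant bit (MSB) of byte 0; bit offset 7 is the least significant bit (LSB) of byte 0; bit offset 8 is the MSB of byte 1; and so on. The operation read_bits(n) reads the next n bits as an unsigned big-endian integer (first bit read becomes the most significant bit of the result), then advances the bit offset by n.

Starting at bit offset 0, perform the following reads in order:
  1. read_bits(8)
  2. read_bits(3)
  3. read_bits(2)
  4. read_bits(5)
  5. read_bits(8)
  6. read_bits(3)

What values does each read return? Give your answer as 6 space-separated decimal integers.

Read 1: bits[0:8] width=8 -> value=85 (bin 01010101); offset now 8 = byte 1 bit 0; 32 bits remain
Read 2: bits[8:11] width=3 -> value=4 (bin 100); offset now 11 = byte 1 bit 3; 29 bits remain
Read 3: bits[11:13] width=2 -> value=0 (bin 00); offset now 13 = byte 1 bit 5; 27 bits remain
Read 4: bits[13:18] width=5 -> value=11 (bin 01011); offset now 18 = byte 2 bit 2; 22 bits remain
Read 5: bits[18:26] width=8 -> value=228 (bin 11100100); offset now 26 = byte 3 bit 2; 14 bits remain
Read 6: bits[26:29] width=3 -> value=4 (bin 100); offset now 29 = byte 3 bit 5; 11 bits remain

Answer: 85 4 0 11 228 4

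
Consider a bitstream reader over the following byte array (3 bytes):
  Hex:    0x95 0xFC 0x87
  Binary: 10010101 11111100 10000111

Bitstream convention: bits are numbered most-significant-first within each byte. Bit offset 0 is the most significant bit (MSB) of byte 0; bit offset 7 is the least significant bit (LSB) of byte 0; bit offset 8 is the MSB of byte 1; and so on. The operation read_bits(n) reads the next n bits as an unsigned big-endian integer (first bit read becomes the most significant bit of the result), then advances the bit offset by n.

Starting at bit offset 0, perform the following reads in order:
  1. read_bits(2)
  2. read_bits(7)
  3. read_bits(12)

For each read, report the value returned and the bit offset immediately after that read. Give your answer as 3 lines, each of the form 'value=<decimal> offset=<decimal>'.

Read 1: bits[0:2] width=2 -> value=2 (bin 10); offset now 2 = byte 0 bit 2; 22 bits remain
Read 2: bits[2:9] width=7 -> value=43 (bin 0101011); offset now 9 = byte 1 bit 1; 15 bits remain
Read 3: bits[9:21] width=12 -> value=3984 (bin 111110010000); offset now 21 = byte 2 bit 5; 3 bits remain

Answer: value=2 offset=2
value=43 offset=9
value=3984 offset=21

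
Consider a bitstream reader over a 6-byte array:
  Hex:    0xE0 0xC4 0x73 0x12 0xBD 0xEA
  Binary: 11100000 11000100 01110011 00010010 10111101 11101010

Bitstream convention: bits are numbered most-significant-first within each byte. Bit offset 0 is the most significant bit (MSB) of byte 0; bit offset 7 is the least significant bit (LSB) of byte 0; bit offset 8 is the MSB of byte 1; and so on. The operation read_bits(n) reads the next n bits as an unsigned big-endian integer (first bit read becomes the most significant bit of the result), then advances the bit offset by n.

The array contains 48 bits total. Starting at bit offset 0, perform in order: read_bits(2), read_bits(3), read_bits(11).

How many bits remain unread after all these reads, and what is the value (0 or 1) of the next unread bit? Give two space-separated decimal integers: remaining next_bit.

Read 1: bits[0:2] width=2 -> value=3 (bin 11); offset now 2 = byte 0 bit 2; 46 bits remain
Read 2: bits[2:5] width=3 -> value=4 (bin 100); offset now 5 = byte 0 bit 5; 43 bits remain
Read 3: bits[5:16] width=11 -> value=196 (bin 00011000100); offset now 16 = byte 2 bit 0; 32 bits remain

Answer: 32 0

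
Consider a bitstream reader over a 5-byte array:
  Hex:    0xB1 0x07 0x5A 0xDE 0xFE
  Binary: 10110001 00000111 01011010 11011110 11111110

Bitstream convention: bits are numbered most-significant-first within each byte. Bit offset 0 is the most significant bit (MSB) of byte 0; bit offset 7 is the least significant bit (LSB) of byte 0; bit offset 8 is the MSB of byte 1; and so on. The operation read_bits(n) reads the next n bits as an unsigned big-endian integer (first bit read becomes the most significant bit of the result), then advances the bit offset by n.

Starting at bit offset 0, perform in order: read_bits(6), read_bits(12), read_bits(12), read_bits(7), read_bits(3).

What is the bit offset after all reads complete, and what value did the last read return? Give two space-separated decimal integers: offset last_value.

Read 1: bits[0:6] width=6 -> value=44 (bin 101100); offset now 6 = byte 0 bit 6; 34 bits remain
Read 2: bits[6:18] width=12 -> value=1053 (bin 010000011101); offset now 18 = byte 2 bit 2; 22 bits remain
Read 3: bits[18:30] width=12 -> value=1719 (bin 011010110111); offset now 30 = byte 3 bit 6; 10 bits remain
Read 4: bits[30:37] width=7 -> value=95 (bin 1011111); offset now 37 = byte 4 bit 5; 3 bits remain
Read 5: bits[37:40] width=3 -> value=6 (bin 110); offset now 40 = byte 5 bit 0; 0 bits remain

Answer: 40 6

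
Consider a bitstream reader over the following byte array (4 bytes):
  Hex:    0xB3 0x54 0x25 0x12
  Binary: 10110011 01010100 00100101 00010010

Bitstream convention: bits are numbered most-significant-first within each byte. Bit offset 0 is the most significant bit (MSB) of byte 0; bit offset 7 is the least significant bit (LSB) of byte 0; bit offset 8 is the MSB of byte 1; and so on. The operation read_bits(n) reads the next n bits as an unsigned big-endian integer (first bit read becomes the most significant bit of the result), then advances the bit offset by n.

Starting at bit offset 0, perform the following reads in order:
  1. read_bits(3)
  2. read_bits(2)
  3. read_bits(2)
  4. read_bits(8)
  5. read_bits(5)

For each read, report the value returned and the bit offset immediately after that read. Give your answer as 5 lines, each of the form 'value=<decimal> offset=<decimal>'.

Answer: value=5 offset=3
value=2 offset=5
value=1 offset=7
value=170 offset=15
value=2 offset=20

Derivation:
Read 1: bits[0:3] width=3 -> value=5 (bin 101); offset now 3 = byte 0 bit 3; 29 bits remain
Read 2: bits[3:5] width=2 -> value=2 (bin 10); offset now 5 = byte 0 bit 5; 27 bits remain
Read 3: bits[5:7] width=2 -> value=1 (bin 01); offset now 7 = byte 0 bit 7; 25 bits remain
Read 4: bits[7:15] width=8 -> value=170 (bin 10101010); offset now 15 = byte 1 bit 7; 17 bits remain
Read 5: bits[15:20] width=5 -> value=2 (bin 00010); offset now 20 = byte 2 bit 4; 12 bits remain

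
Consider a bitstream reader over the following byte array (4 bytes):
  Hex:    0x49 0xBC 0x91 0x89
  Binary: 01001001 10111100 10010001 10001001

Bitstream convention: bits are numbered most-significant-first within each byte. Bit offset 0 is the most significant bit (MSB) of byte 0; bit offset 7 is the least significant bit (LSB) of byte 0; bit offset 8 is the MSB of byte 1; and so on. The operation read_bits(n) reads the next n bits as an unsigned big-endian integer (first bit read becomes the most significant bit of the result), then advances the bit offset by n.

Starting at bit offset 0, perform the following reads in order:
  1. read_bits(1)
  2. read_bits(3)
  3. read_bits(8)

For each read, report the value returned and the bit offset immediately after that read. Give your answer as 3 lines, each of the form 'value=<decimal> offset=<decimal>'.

Read 1: bits[0:1] width=1 -> value=0 (bin 0); offset now 1 = byte 0 bit 1; 31 bits remain
Read 2: bits[1:4] width=3 -> value=4 (bin 100); offset now 4 = byte 0 bit 4; 28 bits remain
Read 3: bits[4:12] width=8 -> value=155 (bin 10011011); offset now 12 = byte 1 bit 4; 20 bits remain

Answer: value=0 offset=1
value=4 offset=4
value=155 offset=12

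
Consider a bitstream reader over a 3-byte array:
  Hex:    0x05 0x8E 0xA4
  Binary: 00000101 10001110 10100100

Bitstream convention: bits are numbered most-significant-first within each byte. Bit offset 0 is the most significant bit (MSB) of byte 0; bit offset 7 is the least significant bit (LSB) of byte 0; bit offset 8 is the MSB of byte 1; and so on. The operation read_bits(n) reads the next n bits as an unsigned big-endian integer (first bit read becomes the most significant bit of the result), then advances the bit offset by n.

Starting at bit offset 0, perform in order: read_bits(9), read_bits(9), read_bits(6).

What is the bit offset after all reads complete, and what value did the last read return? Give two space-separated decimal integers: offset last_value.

Read 1: bits[0:9] width=9 -> value=11 (bin 000001011); offset now 9 = byte 1 bit 1; 15 bits remain
Read 2: bits[9:18] width=9 -> value=58 (bin 000111010); offset now 18 = byte 2 bit 2; 6 bits remain
Read 3: bits[18:24] width=6 -> value=36 (bin 100100); offset now 24 = byte 3 bit 0; 0 bits remain

Answer: 24 36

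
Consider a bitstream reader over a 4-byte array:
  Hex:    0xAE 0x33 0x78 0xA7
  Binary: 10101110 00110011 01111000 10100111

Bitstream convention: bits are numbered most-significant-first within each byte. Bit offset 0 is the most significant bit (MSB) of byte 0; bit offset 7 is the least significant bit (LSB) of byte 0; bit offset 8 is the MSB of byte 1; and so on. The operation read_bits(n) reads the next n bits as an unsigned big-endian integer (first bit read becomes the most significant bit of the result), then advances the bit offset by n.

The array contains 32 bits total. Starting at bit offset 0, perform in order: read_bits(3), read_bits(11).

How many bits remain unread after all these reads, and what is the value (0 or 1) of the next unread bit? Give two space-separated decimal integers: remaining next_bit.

Answer: 18 1

Derivation:
Read 1: bits[0:3] width=3 -> value=5 (bin 101); offset now 3 = byte 0 bit 3; 29 bits remain
Read 2: bits[3:14] width=11 -> value=908 (bin 01110001100); offset now 14 = byte 1 bit 6; 18 bits remain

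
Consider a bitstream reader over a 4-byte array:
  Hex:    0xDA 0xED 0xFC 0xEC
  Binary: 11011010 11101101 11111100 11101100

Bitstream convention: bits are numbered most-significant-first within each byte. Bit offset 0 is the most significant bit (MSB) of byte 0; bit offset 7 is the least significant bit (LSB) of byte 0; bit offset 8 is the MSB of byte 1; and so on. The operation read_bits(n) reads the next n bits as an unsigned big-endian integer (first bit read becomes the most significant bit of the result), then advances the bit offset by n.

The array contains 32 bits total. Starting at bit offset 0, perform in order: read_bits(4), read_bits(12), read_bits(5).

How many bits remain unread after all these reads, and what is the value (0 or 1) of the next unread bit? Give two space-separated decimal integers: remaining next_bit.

Answer: 11 1

Derivation:
Read 1: bits[0:4] width=4 -> value=13 (bin 1101); offset now 4 = byte 0 bit 4; 28 bits remain
Read 2: bits[4:16] width=12 -> value=2797 (bin 101011101101); offset now 16 = byte 2 bit 0; 16 bits remain
Read 3: bits[16:21] width=5 -> value=31 (bin 11111); offset now 21 = byte 2 bit 5; 11 bits remain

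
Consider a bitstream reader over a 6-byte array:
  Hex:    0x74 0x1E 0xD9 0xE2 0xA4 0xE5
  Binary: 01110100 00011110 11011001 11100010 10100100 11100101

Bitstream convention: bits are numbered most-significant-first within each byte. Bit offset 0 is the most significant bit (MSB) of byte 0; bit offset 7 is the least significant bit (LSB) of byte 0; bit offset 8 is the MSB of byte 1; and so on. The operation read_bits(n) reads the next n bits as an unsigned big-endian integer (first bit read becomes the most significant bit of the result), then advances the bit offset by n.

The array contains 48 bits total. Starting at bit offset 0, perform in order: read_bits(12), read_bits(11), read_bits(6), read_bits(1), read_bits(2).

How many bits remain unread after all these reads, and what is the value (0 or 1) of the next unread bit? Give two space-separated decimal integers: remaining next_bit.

Read 1: bits[0:12] width=12 -> value=1857 (bin 011101000001); offset now 12 = byte 1 bit 4; 36 bits remain
Read 2: bits[12:23] width=11 -> value=1900 (bin 11101101100); offset now 23 = byte 2 bit 7; 25 bits remain
Read 3: bits[23:29] width=6 -> value=60 (bin 111100); offset now 29 = byte 3 bit 5; 19 bits remain
Read 4: bits[29:30] width=1 -> value=0 (bin 0); offset now 30 = byte 3 bit 6; 18 bits remain
Read 5: bits[30:32] width=2 -> value=2 (bin 10); offset now 32 = byte 4 bit 0; 16 bits remain

Answer: 16 1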